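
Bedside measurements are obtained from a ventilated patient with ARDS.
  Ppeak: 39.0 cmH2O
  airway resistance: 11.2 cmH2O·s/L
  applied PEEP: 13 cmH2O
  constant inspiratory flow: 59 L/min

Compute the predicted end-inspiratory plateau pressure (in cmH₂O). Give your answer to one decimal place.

28.0

Flow: 59 L/min ÷ 60 = 0.9833 L/s.
Pplat = PIP − Raw × flow = 39.0 − 11.2 × 0.9833 = 39.0 − 11.013 = 27.987 cmH2O.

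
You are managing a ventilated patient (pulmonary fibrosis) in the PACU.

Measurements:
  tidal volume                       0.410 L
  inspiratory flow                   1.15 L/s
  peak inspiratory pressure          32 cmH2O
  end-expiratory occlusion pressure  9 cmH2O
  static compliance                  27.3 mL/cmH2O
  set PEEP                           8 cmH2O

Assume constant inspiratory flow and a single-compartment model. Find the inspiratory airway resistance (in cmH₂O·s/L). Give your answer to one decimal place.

Total PEEP = 9 cmH2O (set 8 + intrinsic 1); this is the baseline alveolar pressure.
Equation of motion (constant flow): PIP = Vt/C + R·V̇ + PEEP.
R·V̇ = PIP − Vt/C − PEEP = 32 − 410/27.3 − 9 = 32 − 15.018 − 9 = 7.982 cmH2O.
R = 7.982 / 1.15 = 6.941 cmH2O·s/L.

6.9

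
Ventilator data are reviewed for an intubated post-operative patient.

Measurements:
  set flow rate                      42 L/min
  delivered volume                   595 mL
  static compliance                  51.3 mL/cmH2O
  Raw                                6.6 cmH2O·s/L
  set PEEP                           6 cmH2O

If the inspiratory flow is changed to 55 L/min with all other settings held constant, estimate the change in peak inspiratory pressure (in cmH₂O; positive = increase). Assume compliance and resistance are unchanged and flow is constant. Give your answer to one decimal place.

Flow: 42 L/min ÷ 60 = 0.7 L/s.
New flow: 55 L/min ÷ 60 = 0.9167 L/s.
PIP = Vt/C + R·V̇ + PEEP (constant-flow equation of motion).
Only the resistive term changes: ΔPIP = R × ΔV̇ = 6.6 × (0.9167 − 0.7) = 6.6 × 0.2167 = 1.43 cmH2O.

1.4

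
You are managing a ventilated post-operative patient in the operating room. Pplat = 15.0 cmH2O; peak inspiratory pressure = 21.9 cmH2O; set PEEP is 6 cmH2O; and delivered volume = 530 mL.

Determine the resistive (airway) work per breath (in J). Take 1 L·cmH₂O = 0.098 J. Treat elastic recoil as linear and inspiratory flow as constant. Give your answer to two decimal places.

0.36

With constant inspiratory flow the resistive pressure is constant at PIP − Pplat = 21.9 − 15.0 = 6.9 cmH2O, so resistive work = 6.9 × 0.530 = 3.657 L·cmH2O.
× 0.098 J/(L·cmH2O) → 0.3584 J.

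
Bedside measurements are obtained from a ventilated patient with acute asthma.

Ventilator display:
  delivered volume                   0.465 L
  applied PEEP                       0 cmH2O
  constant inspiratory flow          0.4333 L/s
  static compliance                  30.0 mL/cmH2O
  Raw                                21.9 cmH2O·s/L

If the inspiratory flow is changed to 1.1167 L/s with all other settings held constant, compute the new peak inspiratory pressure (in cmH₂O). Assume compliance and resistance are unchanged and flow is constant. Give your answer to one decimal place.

40.0

PIP = Vt/C + R·V̇ + PEEP (constant-flow equation of motion).
Only the resistive term changes: ΔPIP = R × ΔV̇ = 21.9 × (1.1167 − 0.4333) = 21.9 × 0.6834 = 14.966 cmH2O.
Original PIP = 465/30.0 + 21.9×0.4333 + 0 = 24.989 cmH2O; new PIP = 24.989 + (14.966) = 39.955 cmH2O.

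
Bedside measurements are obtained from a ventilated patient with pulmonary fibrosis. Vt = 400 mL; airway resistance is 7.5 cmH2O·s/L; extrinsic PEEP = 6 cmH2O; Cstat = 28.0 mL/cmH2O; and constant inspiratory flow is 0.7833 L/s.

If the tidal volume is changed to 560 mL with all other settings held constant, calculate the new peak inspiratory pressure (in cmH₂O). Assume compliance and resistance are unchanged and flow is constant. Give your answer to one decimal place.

PIP = Vt/C + R·V̇ + PEEP (constant-flow equation of motion).
Only the elastic term changes: ΔPIP = ΔVt / C = (560 − 400) / 28.0 = 5.714 cmH2O.
Original PIP = 400/28.0 + 7.5×0.7833 + 6 = 26.16 cmH2O; new PIP = 26.16 + (5.714) = 31.874 cmH2O.

31.9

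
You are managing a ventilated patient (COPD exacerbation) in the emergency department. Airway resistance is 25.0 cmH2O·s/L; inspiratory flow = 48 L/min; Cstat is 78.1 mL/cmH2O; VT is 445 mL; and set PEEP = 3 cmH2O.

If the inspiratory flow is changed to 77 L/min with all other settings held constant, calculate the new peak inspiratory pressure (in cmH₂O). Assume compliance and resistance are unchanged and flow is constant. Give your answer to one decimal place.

40.8

Flow: 48 L/min ÷ 60 = 0.8 L/s.
New flow: 77 L/min ÷ 60 = 1.2833 L/s.
PIP = Vt/C + R·V̇ + PEEP (constant-flow equation of motion).
Only the resistive term changes: ΔPIP = R × ΔV̇ = 25.0 × (1.2833 − 0.8) = 25.0 × 0.4833 = 12.083 cmH2O.
Original PIP = 445/78.1 + 25.0×0.8 + 3 = 28.698 cmH2O; new PIP = 28.698 + (12.083) = 40.781 cmH2O.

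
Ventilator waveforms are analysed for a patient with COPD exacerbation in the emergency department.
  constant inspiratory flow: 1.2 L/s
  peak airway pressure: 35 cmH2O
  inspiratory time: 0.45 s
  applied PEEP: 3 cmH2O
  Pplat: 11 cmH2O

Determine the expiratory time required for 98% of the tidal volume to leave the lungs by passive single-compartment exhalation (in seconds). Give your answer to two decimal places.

5.28

Vt = flow × Ti = 1.2 L/s × 0.45 s × 1000 mL/L = 540.0 mL.
R = (PIP − Pplat)/V̇ = (35 − 11) / 1.2 = 24.0/1.2 = 20.0 cmH2O·s/L.
C = Vt/(Pplat − PEEP) = 540.0 / (11 − 3) = 540.0/8.0 = 67.5 mL/cmH2O.
τ = R × C = 20.0 × 0.0675 L/cmH2O = 1.35 s.
t = −τ·ln(1 − 0.98) = −1.35·ln(0.02) = 5.281 s.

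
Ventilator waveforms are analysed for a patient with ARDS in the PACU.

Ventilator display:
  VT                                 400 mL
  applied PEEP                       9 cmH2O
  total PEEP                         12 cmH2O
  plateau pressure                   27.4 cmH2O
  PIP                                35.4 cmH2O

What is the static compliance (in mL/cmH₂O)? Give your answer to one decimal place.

End-expiratory occlusion gives total PEEP = 12 cmH2O (intrinsic PEEP = 12 − 9 = 3). Use total PEEP for the elastic gradient.
Cstat = Vt / (Pplat − PEEPtotal) = 400 / (27.4 − 12) = 400 / 15.4 = 25.974 mL/cmH2O.

26.0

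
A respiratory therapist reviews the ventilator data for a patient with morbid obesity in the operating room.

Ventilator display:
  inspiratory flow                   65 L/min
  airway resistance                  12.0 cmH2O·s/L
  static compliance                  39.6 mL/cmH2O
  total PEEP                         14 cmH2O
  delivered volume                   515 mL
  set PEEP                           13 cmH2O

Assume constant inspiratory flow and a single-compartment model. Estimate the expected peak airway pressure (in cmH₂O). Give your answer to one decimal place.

40.0

Flow: 65 L/min ÷ 60 = 1.0833 L/s.
Total PEEP = 14 cmH2O (set 13 + intrinsic 1); this is the baseline alveolar pressure.
Equation of motion (constant flow): PIP = Vt/C + R·V̇ + PEEP.
PIP = 515/39.6 + 12.0×1.0833 + 14 = 13.005 + 13.0 + 14 = 40.005 cmH2O.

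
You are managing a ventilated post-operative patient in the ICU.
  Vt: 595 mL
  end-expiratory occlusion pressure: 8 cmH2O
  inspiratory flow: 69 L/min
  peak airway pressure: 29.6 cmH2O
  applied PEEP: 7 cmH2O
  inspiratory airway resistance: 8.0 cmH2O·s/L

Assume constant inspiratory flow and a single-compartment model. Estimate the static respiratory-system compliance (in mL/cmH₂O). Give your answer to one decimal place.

48.0

Flow: 69 L/min ÷ 60 = 1.15 L/s.
Total PEEP = 8 cmH2O (set 7 + intrinsic 1); this is the baseline alveolar pressure.
Equation of motion (constant flow): PIP = Vt/C + R·V̇ + PEEP.
Vt/C = PIP − R·V̇ − PEEP = 29.6 − 8.0×1.15 − 8 = 29.6 − 9.2 − 8 = 12.4 cmH2O.
C = Vt / 12.4 = 595 / 12.4 = 47.984 mL/cmH2O.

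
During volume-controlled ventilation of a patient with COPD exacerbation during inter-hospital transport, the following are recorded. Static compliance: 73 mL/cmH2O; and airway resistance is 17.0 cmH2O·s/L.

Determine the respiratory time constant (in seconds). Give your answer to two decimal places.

1.24

τ = R × C = 17.0 × 73 mL/cmH2O = 17.0 × 0.073 L/cmH2O = 1.241 s.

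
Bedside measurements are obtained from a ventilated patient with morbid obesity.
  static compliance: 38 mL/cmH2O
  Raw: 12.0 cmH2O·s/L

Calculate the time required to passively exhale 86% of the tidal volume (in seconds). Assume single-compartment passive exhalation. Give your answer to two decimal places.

τ = R × C = 12.0 × 38 mL/cmH2O = 12.0 × 0.038 L/cmH2O = 0.456 s.
Exhaled fraction f = 1 − e^(−t/τ) → t = −τ·ln(1 − f) = −0.456·ln(0.14) = 0.8965 s.

0.90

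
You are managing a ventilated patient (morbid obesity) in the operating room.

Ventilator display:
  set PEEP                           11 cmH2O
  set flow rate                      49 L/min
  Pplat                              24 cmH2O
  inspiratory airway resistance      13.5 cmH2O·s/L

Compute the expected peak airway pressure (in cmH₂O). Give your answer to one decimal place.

35.0

Flow: 49 L/min ÷ 60 = 0.8167 L/s.
PIP = Pplat + Raw × flow = 24 + 13.5 × 0.8167 = 24 + 11.025 = 35.025 cmH2O.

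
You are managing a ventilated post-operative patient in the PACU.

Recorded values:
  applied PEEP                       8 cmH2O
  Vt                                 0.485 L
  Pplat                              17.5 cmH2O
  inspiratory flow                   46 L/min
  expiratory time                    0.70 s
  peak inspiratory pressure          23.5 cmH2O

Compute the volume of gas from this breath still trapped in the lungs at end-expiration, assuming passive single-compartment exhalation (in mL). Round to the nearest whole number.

84

Flow: 46 L/min ÷ 60 = 0.7667 L/s.
R = (PIP − Pplat)/V̇ = (23.5 − 17.5) / 0.7667 = 6.0/0.7667 = 7.826 cmH2O·s/L.
C = Vt/(Pplat − PEEP) = 485.0 / (17.5 − 8) = 485.0/9.5 = 51.053 mL/cmH2O.
τ = R × C = 7.826 × 0.05105 L/cmH2O = 0.3995 s.
Fraction remaining = e^(−Te/τ) = e^(−0.70/0.3995) = 0.1734.
Trapped volume = 485.0 × 0.1734 = 84.099 mL.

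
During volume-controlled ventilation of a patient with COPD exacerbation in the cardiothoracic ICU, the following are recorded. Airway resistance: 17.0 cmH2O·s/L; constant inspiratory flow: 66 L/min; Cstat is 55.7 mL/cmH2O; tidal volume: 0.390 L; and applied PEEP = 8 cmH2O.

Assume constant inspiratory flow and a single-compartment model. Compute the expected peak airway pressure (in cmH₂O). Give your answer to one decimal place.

Flow: 66 L/min ÷ 60 = 1.1 L/s.
Equation of motion (constant flow): PIP = Vt/C + R·V̇ + PEEP.
PIP = 390/55.7 + 17.0×1.1 + 8 = 7.002 + 18.7 + 8 = 33.702 cmH2O.

33.7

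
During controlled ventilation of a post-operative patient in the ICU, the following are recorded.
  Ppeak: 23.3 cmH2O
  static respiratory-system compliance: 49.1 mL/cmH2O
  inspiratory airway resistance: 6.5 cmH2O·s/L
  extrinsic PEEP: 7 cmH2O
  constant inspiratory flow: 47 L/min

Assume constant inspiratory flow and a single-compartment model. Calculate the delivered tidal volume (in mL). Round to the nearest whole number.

550

Flow: 47 L/min ÷ 60 = 0.7833 L/s.
Equation of motion (constant flow): PIP = Vt/C + R·V̇ + PEEP.
Vt/C = PIP − R·V̇ − PEEP = 23.3 − 5.091 − 7 = 11.209 cmH2O.
Vt = C × 11.209 = 49.1 × 11.209 = 550.36 mL.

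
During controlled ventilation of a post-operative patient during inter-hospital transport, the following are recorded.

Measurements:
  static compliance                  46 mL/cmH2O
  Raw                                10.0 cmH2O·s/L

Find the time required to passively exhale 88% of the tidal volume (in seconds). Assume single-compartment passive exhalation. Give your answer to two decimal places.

0.98

τ = R × C = 10.0 × 46 mL/cmH2O = 10.0 × 0.046 L/cmH2O = 0.46 s.
Exhaled fraction f = 1 − e^(−t/τ) → t = −τ·ln(1 − f) = −0.46·ln(0.12) = 0.9753 s.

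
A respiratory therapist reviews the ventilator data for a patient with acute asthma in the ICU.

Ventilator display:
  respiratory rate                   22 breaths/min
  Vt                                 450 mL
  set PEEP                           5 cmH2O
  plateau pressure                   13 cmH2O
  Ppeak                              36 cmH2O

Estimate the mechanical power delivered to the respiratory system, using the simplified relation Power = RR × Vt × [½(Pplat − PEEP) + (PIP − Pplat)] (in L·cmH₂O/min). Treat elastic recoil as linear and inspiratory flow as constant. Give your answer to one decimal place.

Per-breath work = Vt × [½(Pplat−PEEP) + (PIP−Pplat)] = 0.450 × [0.5×8.0 + 23.0] = 0.450 × 27.0 = 12.15 L·cmH2O.
Power = 22 × 12.15 = 267.3 L·cmH2O/min.

267.3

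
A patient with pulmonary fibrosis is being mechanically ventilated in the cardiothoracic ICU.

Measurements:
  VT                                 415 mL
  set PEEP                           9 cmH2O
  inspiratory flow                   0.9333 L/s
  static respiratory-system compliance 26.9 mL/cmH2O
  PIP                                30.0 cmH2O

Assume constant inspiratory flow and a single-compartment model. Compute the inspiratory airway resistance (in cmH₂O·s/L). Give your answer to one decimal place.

Equation of motion (constant flow): PIP = Vt/C + R·V̇ + PEEP.
R·V̇ = PIP − Vt/C − PEEP = 30.0 − 415/26.9 − 9 = 30.0 − 15.428 − 9 = 5.572 cmH2O.
R = 5.572 / 0.9333 = 5.97 cmH2O·s/L.

6.0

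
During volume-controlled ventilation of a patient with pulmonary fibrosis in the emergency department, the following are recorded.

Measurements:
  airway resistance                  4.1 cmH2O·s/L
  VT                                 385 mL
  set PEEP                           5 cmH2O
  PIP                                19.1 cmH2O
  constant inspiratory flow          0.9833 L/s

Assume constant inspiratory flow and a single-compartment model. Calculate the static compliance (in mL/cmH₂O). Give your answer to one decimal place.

Equation of motion (constant flow): PIP = Vt/C + R·V̇ + PEEP.
Vt/C = PIP − R·V̇ − PEEP = 19.1 − 4.1×0.9833 − 5 = 19.1 − 4.032 − 5 = 10.068 cmH2O.
C = Vt / 10.068 = 385 / 10.068 = 38.24 mL/cmH2O.

38.2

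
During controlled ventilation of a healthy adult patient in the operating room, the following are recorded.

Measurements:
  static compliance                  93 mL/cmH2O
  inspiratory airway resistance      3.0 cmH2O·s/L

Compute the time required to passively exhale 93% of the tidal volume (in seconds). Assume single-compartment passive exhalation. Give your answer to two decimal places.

τ = R × C = 3.0 × 93 mL/cmH2O = 3.0 × 0.093 L/cmH2O = 0.279 s.
Exhaled fraction f = 1 − e^(−t/τ) → t = −τ·ln(1 − f) = −0.279·ln(0.07) = 0.7419 s.

0.74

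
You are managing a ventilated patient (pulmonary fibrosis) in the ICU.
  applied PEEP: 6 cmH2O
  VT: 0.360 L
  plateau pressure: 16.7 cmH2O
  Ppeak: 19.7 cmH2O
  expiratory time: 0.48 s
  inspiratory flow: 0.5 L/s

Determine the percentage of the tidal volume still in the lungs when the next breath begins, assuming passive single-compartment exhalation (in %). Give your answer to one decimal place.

R = (PIP − Pplat)/V̇ = (19.7 − 16.7) / 0.5 = 3.0/0.5 = 6.0 cmH2O·s/L.
C = Vt/(Pplat − PEEP) = 360.0 / (16.7 − 6) = 360.0/10.7 = 33.645 mL/cmH2O.
τ = R × C = 6.0 × 0.03365 L/cmH2O = 0.2019 s.
Fraction remaining at end-expiration = e^(−Te/τ) = e^(−0.48/0.2019) = 0.09279 → 9.279%.

9.3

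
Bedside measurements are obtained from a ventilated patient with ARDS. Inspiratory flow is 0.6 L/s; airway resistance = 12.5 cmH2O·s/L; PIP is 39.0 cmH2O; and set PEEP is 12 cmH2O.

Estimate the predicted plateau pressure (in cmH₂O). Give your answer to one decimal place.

Pplat = PIP − Raw × flow = 39.0 − 12.5 × 0.6 = 39.0 − 7.5 = 31.5 cmH2O.

31.5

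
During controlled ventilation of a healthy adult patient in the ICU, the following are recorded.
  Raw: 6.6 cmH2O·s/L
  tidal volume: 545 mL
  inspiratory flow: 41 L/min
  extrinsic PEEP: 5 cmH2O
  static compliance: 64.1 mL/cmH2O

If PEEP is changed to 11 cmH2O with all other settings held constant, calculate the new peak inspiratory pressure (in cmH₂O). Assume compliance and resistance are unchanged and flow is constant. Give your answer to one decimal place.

Flow: 41 L/min ÷ 60 = 0.6833 L/s.
PIP = Vt/C + R·V̇ + PEEP (constant-flow equation of motion).
Only the baseline term changes: ΔPIP = ΔPEEP = 11 − 5 = 6.0 cmH2O.
Original PIP = 545/64.1 + 6.6×0.6833 + 5 = 18.012 cmH2O; new PIP = 18.012 + (6.0) = 24.012 cmH2O.

24.0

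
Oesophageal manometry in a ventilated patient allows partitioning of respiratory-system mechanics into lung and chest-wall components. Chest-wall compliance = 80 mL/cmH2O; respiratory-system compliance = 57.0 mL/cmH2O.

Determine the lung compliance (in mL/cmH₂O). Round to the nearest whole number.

1/CL = 1/Crs − 1/Ccw.
1/CL = 1/57.0 − 1/80 = 0.005044.
CL = 198.26 mL/cmH2O.

198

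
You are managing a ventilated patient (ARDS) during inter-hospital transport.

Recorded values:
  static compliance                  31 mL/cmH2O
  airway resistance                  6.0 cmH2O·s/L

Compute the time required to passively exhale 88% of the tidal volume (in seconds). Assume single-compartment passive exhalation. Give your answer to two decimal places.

τ = R × C = 6.0 × 31 mL/cmH2O = 6.0 × 0.031 L/cmH2O = 0.186 s.
Exhaled fraction f = 1 − e^(−t/τ) → t = −τ·ln(1 − f) = −0.186·ln(0.12) = 0.3944 s.

0.39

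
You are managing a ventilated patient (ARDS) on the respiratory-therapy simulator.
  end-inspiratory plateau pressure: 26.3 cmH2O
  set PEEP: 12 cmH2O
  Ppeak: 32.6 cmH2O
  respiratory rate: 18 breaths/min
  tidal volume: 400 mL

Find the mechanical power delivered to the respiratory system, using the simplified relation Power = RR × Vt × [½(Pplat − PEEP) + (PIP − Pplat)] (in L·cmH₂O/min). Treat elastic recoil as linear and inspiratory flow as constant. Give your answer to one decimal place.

Per-breath work = Vt × [½(Pplat−PEEP) + (PIP−Pplat)] = 0.400 × [0.5×14.3 + 6.3] = 0.400 × 13.45 = 5.38 L·cmH2O.
Power = 18 × 5.38 = 96.84 L·cmH2O/min.

96.8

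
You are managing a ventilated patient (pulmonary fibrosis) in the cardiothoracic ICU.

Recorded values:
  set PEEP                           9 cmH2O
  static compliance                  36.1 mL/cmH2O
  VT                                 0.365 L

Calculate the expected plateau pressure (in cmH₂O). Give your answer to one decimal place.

Pplat = PEEP + Vt / Cstat = 9 + 365 / 36.1 = 9 + 10.111 = 19.111 cmH2O.

19.1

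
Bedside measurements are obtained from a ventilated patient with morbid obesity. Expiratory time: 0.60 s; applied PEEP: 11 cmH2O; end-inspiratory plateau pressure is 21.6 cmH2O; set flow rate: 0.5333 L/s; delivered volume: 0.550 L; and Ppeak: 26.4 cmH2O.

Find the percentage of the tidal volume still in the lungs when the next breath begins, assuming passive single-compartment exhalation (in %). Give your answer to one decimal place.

R = (PIP − Pplat)/V̇ = (26.4 − 21.6) / 0.5333 = 4.8/0.5333 = 9.001 cmH2O·s/L.
C = Vt/(Pplat − PEEP) = 550.0 / (21.6 − 11) = 550.0/10.6 = 51.887 mL/cmH2O.
τ = R × C = 9.001 × 0.05189 L/cmH2O = 0.4671 s.
Fraction remaining at end-expiration = e^(−Te/τ) = e^(−0.60/0.4671) = 0.2768 → 27.68%.

27.7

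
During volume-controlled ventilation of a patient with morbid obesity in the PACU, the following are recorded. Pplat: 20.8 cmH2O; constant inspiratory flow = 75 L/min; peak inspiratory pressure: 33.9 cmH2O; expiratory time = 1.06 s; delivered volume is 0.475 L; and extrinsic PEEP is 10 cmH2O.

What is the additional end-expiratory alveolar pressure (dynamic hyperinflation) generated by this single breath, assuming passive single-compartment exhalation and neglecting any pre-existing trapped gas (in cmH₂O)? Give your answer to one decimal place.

Flow: 75 L/min ÷ 60 = 1.25 L/s.
R = (PIP − Pplat)/V̇ = (33.9 − 20.8) / 1.25 = 13.1/1.25 = 10.48 cmH2O·s/L.
C = Vt/(Pplat − PEEP) = 475.0 / (20.8 − 10) = 475.0/10.8 = 43.981 mL/cmH2O.
τ = R × C = 10.48 × 0.04398 L/cmH2O = 0.4609 s.
Fraction remaining = e^(−Te/τ) = e^(−1.06/0.4609) = 0.1003; trapped volume = 475.0 × 0.1003 = 47.643 mL.
Additional alveolar pressure from trapping ≈ V_trapped / C = 47.643 / 43.981 = 1.083 cmH2O.

1.1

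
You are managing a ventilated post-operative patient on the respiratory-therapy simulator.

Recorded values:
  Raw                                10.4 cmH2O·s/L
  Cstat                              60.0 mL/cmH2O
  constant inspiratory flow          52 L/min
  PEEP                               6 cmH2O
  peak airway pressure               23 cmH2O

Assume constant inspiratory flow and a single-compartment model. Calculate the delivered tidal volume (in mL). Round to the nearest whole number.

Flow: 52 L/min ÷ 60 = 0.8667 L/s.
Equation of motion (constant flow): PIP = Vt/C + R·V̇ + PEEP.
Vt/C = PIP − R·V̇ − PEEP = 23 − 9.014 − 6 = 7.986 cmH2O.
Vt = C × 7.986 = 60.0 × 7.986 = 479.16 mL.

479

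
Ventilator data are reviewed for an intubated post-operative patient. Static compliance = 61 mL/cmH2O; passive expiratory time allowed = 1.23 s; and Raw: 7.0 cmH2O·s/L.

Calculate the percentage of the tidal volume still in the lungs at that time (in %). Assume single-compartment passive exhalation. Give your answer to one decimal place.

5.6

τ = R × C = 7.0 × 61 mL/cmH2O = 7.0 × 0.061 L/cmH2O = 0.427 s.
Passive exhalation: V(t)/V₀ = e^(−t/τ) = e^(−1.23/0.427) = 0.0561.
Fraction remaining = 0.0561 → 5.61%.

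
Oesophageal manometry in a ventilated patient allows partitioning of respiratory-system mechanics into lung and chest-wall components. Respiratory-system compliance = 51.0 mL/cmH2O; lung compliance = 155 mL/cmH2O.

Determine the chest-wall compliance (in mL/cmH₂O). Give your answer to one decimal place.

76.0

1/Ccw = 1/Crs − 1/CL.
1/Ccw = 1/51.0 − 1/155 = 0.01316.
Ccw = 75.988 mL/cmH2O.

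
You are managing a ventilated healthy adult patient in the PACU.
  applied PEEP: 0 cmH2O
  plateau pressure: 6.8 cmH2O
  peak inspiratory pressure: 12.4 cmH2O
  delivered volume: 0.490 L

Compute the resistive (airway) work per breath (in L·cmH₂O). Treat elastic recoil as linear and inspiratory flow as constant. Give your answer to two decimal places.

2.74

With constant inspiratory flow the resistive pressure is constant at PIP − Pplat = 12.4 − 6.8 = 5.6 cmH2O, so resistive work = 5.6 × 0.490 = 2.744 L·cmH2O.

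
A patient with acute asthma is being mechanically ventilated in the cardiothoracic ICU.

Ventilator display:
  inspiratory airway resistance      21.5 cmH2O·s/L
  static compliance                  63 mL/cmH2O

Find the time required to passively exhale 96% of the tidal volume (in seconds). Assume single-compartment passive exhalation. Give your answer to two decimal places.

τ = R × C = 21.5 × 63 mL/cmH2O = 21.5 × 0.063 L/cmH2O = 1.355 s.
Exhaled fraction f = 1 − e^(−t/τ) → t = −τ·ln(1 − f) = −1.355·ln(0.04) = 4.362 s.

4.36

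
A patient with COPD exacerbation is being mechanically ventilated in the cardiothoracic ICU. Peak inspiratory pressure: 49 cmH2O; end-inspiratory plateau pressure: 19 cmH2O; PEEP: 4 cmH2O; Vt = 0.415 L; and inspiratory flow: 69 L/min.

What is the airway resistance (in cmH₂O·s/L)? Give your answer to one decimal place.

26.1

Flow: 69 L/min ÷ 60 = 1.15 L/s.
Raw = (PIP − Pplat) / flow = (49 − 19) / 1.15 = 30.0 / 1.15 = 26.087 cmH2O·s/L.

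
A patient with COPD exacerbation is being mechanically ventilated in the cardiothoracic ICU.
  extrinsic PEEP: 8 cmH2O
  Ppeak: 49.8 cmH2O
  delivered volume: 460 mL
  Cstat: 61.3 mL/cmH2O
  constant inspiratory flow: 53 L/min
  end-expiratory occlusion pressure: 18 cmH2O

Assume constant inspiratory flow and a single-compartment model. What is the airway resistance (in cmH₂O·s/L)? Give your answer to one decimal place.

Flow: 53 L/min ÷ 60 = 0.8833 L/s.
Total PEEP = 18 cmH2O (set 8 + intrinsic 10); this is the baseline alveolar pressure.
Equation of motion (constant flow): PIP = Vt/C + R·V̇ + PEEP.
R·V̇ = PIP − Vt/C − PEEP = 49.8 − 460/61.3 − 18 = 49.8 − 7.504 − 18 = 24.296 cmH2O.
R = 24.296 / 0.8833 = 27.506 cmH2O·s/L.

27.5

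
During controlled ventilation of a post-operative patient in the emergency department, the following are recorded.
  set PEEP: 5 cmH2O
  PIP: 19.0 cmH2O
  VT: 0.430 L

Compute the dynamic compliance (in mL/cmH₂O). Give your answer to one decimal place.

30.7

Dynamic compliance = Vt / (PIP − PEEP) = 430 / (19.0 − 5) = 430 / 14.0 = 30.714 mL/cmH2O.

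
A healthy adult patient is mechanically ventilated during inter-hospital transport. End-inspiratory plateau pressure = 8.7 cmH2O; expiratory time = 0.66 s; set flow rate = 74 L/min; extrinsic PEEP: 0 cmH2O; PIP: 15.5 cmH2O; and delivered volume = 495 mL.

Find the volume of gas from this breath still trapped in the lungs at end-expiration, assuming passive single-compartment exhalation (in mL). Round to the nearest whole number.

Flow: 74 L/min ÷ 60 = 1.2333 L/s.
R = (PIP − Pplat)/V̇ = (15.5 − 8.7) / 1.2333 = 6.8/1.2333 = 5.514 cmH2O·s/L.
C = Vt/(Pplat − PEEP) = 495.0 / (8.7 − 0) = 495.0/8.7 = 56.897 mL/cmH2O.
τ = R × C = 5.514 × 0.0569 L/cmH2O = 0.3137 s.
Fraction remaining = e^(−Te/τ) = e^(−0.66/0.3137) = 0.122.
Trapped volume = 495.0 × 0.122 = 60.39 mL.

60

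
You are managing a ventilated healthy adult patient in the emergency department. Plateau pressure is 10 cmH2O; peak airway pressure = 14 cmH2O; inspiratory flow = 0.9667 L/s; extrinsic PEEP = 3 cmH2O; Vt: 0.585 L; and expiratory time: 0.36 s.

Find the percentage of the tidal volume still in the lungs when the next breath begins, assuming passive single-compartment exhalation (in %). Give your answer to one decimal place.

R = (PIP − Pplat)/V̇ = (14 − 10) / 0.9667 = 4.0/0.9667 = 4.138 cmH2O·s/L.
C = Vt/(Pplat − PEEP) = 585.0 / (10 − 3) = 585.0/7.0 = 83.571 mL/cmH2O.
τ = R × C = 4.138 × 0.08357 L/cmH2O = 0.3458 s.
Fraction remaining at end-expiration = e^(−Te/τ) = e^(−0.36/0.3458) = 0.3531 → 35.31%.

35.3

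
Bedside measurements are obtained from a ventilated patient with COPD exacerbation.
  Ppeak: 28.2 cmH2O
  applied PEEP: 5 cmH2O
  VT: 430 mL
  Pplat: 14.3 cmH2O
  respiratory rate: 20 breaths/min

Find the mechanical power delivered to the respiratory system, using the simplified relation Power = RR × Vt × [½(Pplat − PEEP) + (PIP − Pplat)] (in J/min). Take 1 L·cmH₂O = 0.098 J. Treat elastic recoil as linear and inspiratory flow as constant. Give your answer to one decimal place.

Per-breath work = Vt × [½(Pplat−PEEP) + (PIP−Pplat)] = 0.430 × [0.5×9.3 + 13.9] = 0.430 × 18.55 = 7.977 L·cmH2O.
Power = 20 × 7.977 = 159.54 L·cmH2O/min.
× 0.098 J/(L·cmH2O) → 15.635 J/min.

15.6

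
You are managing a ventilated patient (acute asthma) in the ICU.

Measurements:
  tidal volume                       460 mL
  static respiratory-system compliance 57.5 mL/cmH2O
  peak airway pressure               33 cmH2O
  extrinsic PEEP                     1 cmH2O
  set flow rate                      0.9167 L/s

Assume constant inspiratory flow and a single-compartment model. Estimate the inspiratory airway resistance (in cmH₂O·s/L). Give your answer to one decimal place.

Equation of motion (constant flow): PIP = Vt/C + R·V̇ + PEEP.
R·V̇ = PIP − Vt/C − PEEP = 33 − 460/57.5 − 1 = 33 − 8.0 − 1 = 24.0 cmH2O.
R = 24.0 / 0.9167 = 26.181 cmH2O·s/L.

26.2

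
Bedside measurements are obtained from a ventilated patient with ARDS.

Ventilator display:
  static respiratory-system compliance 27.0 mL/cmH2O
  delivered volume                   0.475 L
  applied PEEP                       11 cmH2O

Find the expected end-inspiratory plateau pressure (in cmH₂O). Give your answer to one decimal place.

28.6

Pplat = PEEP + Vt / Cstat = 11 + 475 / 27.0 = 11 + 17.593 = 28.593 cmH2O.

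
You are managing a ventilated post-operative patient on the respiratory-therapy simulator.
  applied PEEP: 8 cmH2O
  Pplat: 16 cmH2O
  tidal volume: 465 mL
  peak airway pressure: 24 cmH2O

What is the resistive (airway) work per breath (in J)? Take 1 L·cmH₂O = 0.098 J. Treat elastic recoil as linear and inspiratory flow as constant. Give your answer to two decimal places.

With constant inspiratory flow the resistive pressure is constant at PIP − Pplat = 24 − 16 = 8.0 cmH2O, so resistive work = 8.0 × 0.465 = 3.72 L·cmH2O.
× 0.098 J/(L·cmH2O) → 0.3646 J.

0.36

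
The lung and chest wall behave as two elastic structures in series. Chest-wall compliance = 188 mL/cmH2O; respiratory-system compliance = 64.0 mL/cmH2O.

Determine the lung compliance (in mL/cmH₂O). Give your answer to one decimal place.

97.0

1/CL = 1/Crs − 1/Ccw.
1/CL = 1/64.0 − 1/188 = 0.01031.
CL = 96.993 mL/cmH2O.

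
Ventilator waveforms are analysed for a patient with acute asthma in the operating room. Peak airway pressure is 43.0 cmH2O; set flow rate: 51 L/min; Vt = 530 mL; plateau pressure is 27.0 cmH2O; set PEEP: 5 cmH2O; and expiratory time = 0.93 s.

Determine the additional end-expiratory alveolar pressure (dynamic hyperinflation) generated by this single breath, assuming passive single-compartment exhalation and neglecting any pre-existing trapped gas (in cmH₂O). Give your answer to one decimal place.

2.8

Flow: 51 L/min ÷ 60 = 0.85 L/s.
R = (PIP − Pplat)/V̇ = (43.0 − 27.0) / 0.85 = 16.0/0.85 = 18.824 cmH2O·s/L.
C = Vt/(Pplat − PEEP) = 530.0 / (27.0 − 5) = 530.0/22.0 = 24.091 mL/cmH2O.
τ = R × C = 18.824 × 0.02409 L/cmH2O = 0.4535 s.
Fraction remaining = e^(−Te/τ) = e^(−0.93/0.4535) = 0.1286; trapped volume = 530.0 × 0.1286 = 68.158 mL.
Additional alveolar pressure from trapping ≈ V_trapped / C = 68.158 / 24.091 = 2.829 cmH2O.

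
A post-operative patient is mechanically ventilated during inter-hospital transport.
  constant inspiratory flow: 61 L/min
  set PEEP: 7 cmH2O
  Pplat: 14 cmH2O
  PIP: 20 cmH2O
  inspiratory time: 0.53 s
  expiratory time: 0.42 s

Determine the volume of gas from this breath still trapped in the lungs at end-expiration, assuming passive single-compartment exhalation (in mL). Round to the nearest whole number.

214

Flow: 61 L/min ÷ 60 = 1.0167 L/s.
Vt = flow × Ti = 1.0167 L/s × 0.53 s × 1000 mL/L = 538.85 mL.
R = (PIP − Pplat)/V̇ = (20 − 14) / 1.0167 = 6.0/1.0167 = 5.901 cmH2O·s/L.
C = Vt/(Pplat − PEEP) = 538.85 / (14 − 7) = 538.85/7.0 = 76.979 mL/cmH2O.
τ = R × C = 5.901 × 0.07698 L/cmH2O = 0.4543 s.
Fraction remaining = e^(−Te/τ) = e^(−0.42/0.4543) = 0.3967.
Trapped volume = 538.85 × 0.3967 = 213.76 mL.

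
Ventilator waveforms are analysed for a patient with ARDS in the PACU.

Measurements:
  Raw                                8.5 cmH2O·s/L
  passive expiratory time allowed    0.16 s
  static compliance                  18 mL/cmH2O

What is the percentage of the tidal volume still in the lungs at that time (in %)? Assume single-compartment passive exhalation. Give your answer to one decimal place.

τ = R × C = 8.5 × 18 mL/cmH2O = 8.5 × 0.018 L/cmH2O = 0.153 s.
Passive exhalation: V(t)/V₀ = e^(−t/τ) = e^(−0.16/0.153) = 0.3514.
Fraction remaining = 0.3514 → 35.14%.

35.1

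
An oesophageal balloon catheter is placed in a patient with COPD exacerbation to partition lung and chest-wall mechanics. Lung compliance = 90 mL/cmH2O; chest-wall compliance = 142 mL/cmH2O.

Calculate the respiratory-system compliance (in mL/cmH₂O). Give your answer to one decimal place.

Lung and chest wall are elastances in series: 1/Crs = 1/CL + 1/Ccw.
1/Crs = 1/90 + 1/142 = 0.01815.
Crs = 55.096 mL/cmH2O.

55.1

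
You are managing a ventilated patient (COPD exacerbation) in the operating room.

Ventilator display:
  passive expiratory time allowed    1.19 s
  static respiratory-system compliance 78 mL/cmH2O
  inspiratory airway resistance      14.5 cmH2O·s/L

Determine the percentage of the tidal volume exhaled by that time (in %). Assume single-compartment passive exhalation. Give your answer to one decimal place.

65.1

τ = R × C = 14.5 × 78 mL/cmH2O = 14.5 × 0.078 L/cmH2O = 1.131 s.
Passive exhalation: V(t)/V₀ = e^(−t/τ) = e^(−1.19/1.131) = 0.3492.
Fraction exhaled = 1 − 0.3492 = 0.6508 → 65.08%.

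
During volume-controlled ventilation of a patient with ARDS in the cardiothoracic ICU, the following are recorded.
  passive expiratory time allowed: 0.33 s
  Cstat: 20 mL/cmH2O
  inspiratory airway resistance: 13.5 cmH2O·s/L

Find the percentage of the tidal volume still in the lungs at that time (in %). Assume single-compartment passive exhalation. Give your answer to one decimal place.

τ = R × C = 13.5 × 20 mL/cmH2O = 13.5 × 0.020 L/cmH2O = 0.27 s.
Passive exhalation: V(t)/V₀ = e^(−t/τ) = e^(−0.33/0.27) = 0.2946.
Fraction remaining = 0.2946 → 29.46%.

29.5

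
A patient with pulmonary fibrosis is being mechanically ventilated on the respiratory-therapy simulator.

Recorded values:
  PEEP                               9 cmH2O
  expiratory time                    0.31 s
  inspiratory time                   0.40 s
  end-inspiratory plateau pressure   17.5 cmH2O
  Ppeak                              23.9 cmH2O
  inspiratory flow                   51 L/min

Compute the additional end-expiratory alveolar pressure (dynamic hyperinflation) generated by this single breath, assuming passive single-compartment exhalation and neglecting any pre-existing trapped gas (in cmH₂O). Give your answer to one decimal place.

Flow: 51 L/min ÷ 60 = 0.85 L/s.
Vt = flow × Ti = 0.85 L/s × 0.40 s × 1000 mL/L = 340.0 mL.
R = (PIP − Pplat)/V̇ = (23.9 − 17.5) / 0.85 = 6.4/0.85 = 7.529 cmH2O·s/L.
C = Vt/(Pplat − PEEP) = 340.0 / (17.5 − 9) = 340.0/8.5 = 40.0 mL/cmH2O.
τ = R × C = 7.529 × 0.04 L/cmH2O = 0.3012 s.
Fraction remaining = e^(−Te/τ) = e^(−0.31/0.3012) = 0.3573; trapped volume = 340.0 × 0.3573 = 121.48 mL.
Additional alveolar pressure from trapping ≈ V_trapped / C = 121.48 / 40.0 = 3.037 cmH2O.

3.0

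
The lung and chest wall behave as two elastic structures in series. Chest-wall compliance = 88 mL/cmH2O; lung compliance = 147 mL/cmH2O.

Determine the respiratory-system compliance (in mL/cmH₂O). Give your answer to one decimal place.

55.0

Lung and chest wall are elastances in series: 1/Crs = 1/CL + 1/Ccw.
1/Crs = 1/147 + 1/88 = 0.01817.
Crs = 55.036 mL/cmH2O.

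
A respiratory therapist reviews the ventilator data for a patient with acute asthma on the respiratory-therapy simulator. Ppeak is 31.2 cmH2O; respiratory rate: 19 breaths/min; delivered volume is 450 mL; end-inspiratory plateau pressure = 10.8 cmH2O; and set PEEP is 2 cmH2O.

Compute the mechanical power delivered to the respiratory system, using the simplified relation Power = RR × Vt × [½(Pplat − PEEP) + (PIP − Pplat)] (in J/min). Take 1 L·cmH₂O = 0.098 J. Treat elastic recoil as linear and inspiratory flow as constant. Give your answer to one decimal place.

Per-breath work = Vt × [½(Pplat−PEEP) + (PIP−Pplat)] = 0.450 × [0.5×8.8 + 20.4] = 0.450 × 24.8 = 11.16 L·cmH2O.
Power = 19 × 11.16 = 212.04 L·cmH2O/min.
× 0.098 J/(L·cmH2O) → 20.78 J/min.

20.8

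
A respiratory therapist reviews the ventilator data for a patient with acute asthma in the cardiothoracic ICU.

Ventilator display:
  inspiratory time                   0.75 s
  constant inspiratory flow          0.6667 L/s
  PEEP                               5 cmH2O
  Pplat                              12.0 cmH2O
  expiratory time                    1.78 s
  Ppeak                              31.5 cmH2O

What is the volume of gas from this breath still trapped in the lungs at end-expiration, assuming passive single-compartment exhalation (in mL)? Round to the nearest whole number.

213

Vt = flow × Ti = 0.6667 L/s × 0.75 s × 1000 mL/L = 500.03 mL.
R = (PIP − Pplat)/V̇ = (31.5 − 12.0) / 0.6667 = 19.5/0.6667 = 29.249 cmH2O·s/L.
C = Vt/(Pplat − PEEP) = 500.03 / (12.0 − 5) = 500.03/7.0 = 71.433 mL/cmH2O.
τ = R × C = 29.249 × 0.07143 L/cmH2O = 2.089 s.
Fraction remaining = e^(−Te/τ) = e^(−1.78/2.089) = 0.4265.
Trapped volume = 500.03 × 0.4265 = 213.26 mL.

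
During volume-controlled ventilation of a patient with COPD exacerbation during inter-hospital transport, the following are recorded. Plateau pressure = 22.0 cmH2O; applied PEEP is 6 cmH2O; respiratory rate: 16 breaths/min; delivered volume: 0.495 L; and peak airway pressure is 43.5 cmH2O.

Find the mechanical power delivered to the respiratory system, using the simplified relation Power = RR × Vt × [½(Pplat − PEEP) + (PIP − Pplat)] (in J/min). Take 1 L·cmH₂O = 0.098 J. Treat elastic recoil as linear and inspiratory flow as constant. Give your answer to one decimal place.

Per-breath work = Vt × [½(Pplat−PEEP) + (PIP−Pplat)] = 0.495 × [0.5×16.0 + 21.5] = 0.495 × 29.5 = 14.603 L·cmH2O.
Power = 16 × 14.603 = 233.65 L·cmH2O/min.
× 0.098 J/(L·cmH2O) → 22.898 J/min.

22.9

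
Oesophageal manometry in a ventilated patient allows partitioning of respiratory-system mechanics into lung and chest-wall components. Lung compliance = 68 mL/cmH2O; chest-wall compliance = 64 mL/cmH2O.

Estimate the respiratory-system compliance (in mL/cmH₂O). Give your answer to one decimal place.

33.0

Lung and chest wall are elastances in series: 1/Crs = 1/CL + 1/Ccw.
1/Crs = 1/68 + 1/64 = 0.03033.
Crs = 32.971 mL/cmH2O.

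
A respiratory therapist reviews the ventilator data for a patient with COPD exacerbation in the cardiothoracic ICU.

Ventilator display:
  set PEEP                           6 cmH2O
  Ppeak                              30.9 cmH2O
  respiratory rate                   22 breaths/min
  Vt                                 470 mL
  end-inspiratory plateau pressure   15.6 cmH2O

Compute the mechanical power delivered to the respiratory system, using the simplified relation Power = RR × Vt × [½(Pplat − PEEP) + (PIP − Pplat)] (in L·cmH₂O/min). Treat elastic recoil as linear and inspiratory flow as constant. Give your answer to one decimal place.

207.8

Per-breath work = Vt × [½(Pplat−PEEP) + (PIP−Pplat)] = 0.470 × [0.5×9.6 + 15.3] = 0.470 × 20.1 = 9.447 L·cmH2O.
Power = 22 × 9.447 = 207.83 L·cmH2O/min.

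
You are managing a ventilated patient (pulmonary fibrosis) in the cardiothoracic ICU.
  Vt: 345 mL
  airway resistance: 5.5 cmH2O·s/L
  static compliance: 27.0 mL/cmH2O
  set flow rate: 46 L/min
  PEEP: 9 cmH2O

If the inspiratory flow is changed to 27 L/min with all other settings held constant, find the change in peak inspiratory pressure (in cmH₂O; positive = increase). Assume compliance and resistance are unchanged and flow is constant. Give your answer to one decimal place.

-1.7

Flow: 46 L/min ÷ 60 = 0.7667 L/s.
New flow: 27 L/min ÷ 60 = 0.45 L/s.
PIP = Vt/C + R·V̇ + PEEP (constant-flow equation of motion).
Only the resistive term changes: ΔPIP = R × ΔV̇ = 5.5 × (0.45 − 0.7667) = 5.5 × -0.3167 = -1.742 cmH2O.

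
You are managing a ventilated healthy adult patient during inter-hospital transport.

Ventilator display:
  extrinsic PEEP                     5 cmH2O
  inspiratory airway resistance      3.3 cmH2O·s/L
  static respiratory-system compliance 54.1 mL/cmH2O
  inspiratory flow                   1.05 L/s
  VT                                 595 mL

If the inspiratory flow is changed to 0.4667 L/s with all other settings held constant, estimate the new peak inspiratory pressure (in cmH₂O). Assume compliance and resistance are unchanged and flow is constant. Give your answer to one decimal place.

PIP = Vt/C + R·V̇ + PEEP (constant-flow equation of motion).
Only the resistive term changes: ΔPIP = R × ΔV̇ = 3.3 × (0.4667 − 1.05) = 3.3 × -0.5833 = -1.925 cmH2O.
Original PIP = 595/54.1 + 3.3×1.05 + 5 = 19.463 cmH2O; new PIP = 19.463 + (-1.925) = 17.538 cmH2O.

17.5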